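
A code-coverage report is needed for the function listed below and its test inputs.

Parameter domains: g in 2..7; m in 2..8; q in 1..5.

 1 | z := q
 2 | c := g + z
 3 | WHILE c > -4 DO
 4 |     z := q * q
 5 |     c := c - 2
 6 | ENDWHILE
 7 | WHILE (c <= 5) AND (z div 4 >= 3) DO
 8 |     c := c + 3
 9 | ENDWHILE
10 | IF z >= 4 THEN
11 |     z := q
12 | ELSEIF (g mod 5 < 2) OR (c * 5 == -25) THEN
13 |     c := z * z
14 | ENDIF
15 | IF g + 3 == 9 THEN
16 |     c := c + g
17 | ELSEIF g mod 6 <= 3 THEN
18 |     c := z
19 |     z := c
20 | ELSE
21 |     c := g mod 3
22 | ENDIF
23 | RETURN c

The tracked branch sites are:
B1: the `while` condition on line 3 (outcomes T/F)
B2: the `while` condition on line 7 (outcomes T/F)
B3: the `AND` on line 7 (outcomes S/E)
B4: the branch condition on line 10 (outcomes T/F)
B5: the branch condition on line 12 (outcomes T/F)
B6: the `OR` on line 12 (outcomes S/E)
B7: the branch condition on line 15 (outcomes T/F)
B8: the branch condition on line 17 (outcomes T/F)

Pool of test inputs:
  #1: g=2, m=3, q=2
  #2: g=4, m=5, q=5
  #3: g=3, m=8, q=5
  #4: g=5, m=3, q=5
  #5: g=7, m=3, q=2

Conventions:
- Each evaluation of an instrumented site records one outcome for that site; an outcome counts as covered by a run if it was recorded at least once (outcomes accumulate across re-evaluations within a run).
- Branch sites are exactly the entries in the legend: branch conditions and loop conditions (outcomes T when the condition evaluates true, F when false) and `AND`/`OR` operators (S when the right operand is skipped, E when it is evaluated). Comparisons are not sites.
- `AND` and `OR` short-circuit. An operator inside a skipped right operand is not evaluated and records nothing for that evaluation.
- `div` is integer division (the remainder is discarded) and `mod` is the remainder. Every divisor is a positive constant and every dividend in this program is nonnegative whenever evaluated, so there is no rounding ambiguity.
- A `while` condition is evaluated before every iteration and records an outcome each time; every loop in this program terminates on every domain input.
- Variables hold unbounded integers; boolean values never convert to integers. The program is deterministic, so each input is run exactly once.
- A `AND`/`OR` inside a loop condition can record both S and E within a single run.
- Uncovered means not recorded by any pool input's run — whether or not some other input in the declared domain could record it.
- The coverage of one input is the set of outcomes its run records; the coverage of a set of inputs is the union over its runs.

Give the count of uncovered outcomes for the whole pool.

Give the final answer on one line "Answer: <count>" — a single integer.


test 1 (g=2, m=3, q=2) fires B1->T, B1->T, B1->T, B1->T, B1->F, B3->E, B2->F, B4->T, B7->F, B8->T; hits B1=T, B1=F, B2=F, B3=E, B4=T, B7=F, B8=T
test 2 (g=4, m=5, q=5) fires B1->T, B1->T, B1->T, B1->T, B1->T, B1->T, B1->T, B1->F, B3->E, B2->T, B3->E, B2->T, B3->E, B2->T, ...; hits B1=T, B1=F, B2=T, B2=F, B3=S, B3=E, B4=T, B7=F, B8=F
test 3 (g=3, m=8, q=5) fires B1->T, B1->T, B1->T, B1->T, B1->T, B1->T, B1->F, B3->E, B2->T, B3->E, B2->T, B3->E, B2->T, B3->E, ...; hits B1=T, B1=F, B2=T, B2=F, B3=S, B3=E, B4=T, B7=F, B8=T
test 4 (g=5, m=3, q=5) fires B1->T, B1->T, B1->T, B1->T, B1->T, B1->T, B1->T, B1->F, B3->E, B2->T, B3->E, B2->T, B3->E, B2->T, ...; hits B1=T, B1=F, B2=T, B2=F, B3=S, B3=E, B4=T, B7=F, B8=F
test 5 (g=7, m=3, q=2) fires B1->T, B1->T, B1->T, B1->T, B1->T, B1->T, B1->T, B1->F, B3->E, B2->F, B4->T, B7->F, B8->T; hits B1=T, B1=F, B2=F, B3=E, B4=T, B7=F, B8=T
union over the pool: B1=T, B1=F, B2=T, B2=F, B3=S, B3=E, B4=T, B7=F, B8=T, B8=F
uncovered (6 of 16): B4=F, B5=T, B5=F, B6=S, B6=E, B7=T
Answer: 6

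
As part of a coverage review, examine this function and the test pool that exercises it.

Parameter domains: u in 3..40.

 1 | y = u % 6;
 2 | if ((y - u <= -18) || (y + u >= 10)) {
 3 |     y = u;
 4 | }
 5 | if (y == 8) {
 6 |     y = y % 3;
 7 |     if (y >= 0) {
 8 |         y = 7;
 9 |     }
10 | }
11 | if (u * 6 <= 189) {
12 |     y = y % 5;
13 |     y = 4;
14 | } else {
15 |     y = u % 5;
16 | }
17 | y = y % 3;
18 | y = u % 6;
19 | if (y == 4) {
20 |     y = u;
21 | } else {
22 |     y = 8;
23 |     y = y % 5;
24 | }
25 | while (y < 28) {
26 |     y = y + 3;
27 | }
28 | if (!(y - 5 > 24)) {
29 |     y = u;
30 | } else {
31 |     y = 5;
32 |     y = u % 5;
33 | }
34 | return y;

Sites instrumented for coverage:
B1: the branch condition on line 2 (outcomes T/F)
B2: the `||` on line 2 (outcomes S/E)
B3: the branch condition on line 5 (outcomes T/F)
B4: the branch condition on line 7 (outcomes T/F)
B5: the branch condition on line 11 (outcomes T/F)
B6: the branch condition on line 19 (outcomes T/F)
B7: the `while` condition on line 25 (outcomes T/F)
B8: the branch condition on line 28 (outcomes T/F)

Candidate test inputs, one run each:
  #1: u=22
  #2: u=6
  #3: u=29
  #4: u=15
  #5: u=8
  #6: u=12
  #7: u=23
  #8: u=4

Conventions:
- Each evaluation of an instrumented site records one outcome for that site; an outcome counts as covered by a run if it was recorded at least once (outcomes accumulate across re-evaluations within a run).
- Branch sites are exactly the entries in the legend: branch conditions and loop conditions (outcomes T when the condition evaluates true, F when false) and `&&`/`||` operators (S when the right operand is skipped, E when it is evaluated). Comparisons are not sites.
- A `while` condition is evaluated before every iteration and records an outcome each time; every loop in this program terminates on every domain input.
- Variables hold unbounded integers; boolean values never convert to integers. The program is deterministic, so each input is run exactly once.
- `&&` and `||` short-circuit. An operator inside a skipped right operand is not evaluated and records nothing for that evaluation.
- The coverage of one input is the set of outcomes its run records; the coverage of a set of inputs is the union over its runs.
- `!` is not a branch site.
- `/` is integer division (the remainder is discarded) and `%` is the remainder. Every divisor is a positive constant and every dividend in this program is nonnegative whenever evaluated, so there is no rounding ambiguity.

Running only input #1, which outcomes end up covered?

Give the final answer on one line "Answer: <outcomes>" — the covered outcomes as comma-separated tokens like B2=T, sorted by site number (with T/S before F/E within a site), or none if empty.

Event log for input #1 (u=22):
  B2->S, B1->T, B3->F, B5->T, B6->T, B7->T, B7->T, B7->F, B8->T
as a set, this run covers: B1=T, B2=S, B3=F, B5=T, B6=T, B7=T, B7=F, B8=T

Answer: B1=T, B2=S, B3=F, B5=T, B6=T, B7=T, B7=F, B8=T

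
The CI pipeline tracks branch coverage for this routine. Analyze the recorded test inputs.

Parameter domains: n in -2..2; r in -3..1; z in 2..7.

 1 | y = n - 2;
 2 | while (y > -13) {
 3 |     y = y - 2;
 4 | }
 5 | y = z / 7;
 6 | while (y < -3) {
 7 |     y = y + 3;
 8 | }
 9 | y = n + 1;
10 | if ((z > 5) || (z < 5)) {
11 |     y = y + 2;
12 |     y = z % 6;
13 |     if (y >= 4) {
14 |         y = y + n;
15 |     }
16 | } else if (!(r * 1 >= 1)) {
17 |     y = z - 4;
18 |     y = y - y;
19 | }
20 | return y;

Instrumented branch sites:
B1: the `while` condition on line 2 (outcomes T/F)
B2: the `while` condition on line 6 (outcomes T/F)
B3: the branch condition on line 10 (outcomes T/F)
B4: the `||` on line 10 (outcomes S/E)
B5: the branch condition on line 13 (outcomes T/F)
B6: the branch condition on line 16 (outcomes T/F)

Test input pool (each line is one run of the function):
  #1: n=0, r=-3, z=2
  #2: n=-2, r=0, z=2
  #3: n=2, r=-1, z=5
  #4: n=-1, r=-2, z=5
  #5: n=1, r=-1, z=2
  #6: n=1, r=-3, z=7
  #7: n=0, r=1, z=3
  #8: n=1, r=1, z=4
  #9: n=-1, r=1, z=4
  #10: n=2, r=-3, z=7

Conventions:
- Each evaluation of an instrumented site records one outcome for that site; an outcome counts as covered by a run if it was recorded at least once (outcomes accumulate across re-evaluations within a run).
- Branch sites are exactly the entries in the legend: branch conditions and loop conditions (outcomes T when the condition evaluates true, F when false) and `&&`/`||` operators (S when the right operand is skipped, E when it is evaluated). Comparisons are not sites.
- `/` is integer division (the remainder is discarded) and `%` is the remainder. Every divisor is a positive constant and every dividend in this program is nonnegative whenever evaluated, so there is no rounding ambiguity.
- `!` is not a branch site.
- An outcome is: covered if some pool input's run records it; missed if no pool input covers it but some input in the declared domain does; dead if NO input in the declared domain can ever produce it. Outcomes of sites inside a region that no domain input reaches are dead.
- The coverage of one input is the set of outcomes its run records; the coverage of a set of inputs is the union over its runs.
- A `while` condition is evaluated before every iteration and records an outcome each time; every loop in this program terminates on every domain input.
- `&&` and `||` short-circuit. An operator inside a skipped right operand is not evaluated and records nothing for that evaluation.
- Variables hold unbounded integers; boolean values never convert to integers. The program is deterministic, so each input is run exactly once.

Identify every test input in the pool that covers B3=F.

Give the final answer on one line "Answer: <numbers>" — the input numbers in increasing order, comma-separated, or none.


input #1 (n=0, r=-3, z=2): never hits B3=F
input #2 (n=-2, r=0, z=2): never hits B3=F
input #3 (n=2, r=-1, z=5): hits B3=F
input #4 (n=-1, r=-2, z=5): hits B3=F
input #5 (n=1, r=-1, z=2): never hits B3=F
input #6 (n=1, r=-3, z=7): never hits B3=F
input #7 (n=0, r=1, z=3): never hits B3=F
input #8 (n=1, r=1, z=4): never hits B3=F
input #9 (n=-1, r=1, z=4): never hits B3=F
input #10 (n=2, r=-3, z=7): never hits B3=F
Answer: 3, 4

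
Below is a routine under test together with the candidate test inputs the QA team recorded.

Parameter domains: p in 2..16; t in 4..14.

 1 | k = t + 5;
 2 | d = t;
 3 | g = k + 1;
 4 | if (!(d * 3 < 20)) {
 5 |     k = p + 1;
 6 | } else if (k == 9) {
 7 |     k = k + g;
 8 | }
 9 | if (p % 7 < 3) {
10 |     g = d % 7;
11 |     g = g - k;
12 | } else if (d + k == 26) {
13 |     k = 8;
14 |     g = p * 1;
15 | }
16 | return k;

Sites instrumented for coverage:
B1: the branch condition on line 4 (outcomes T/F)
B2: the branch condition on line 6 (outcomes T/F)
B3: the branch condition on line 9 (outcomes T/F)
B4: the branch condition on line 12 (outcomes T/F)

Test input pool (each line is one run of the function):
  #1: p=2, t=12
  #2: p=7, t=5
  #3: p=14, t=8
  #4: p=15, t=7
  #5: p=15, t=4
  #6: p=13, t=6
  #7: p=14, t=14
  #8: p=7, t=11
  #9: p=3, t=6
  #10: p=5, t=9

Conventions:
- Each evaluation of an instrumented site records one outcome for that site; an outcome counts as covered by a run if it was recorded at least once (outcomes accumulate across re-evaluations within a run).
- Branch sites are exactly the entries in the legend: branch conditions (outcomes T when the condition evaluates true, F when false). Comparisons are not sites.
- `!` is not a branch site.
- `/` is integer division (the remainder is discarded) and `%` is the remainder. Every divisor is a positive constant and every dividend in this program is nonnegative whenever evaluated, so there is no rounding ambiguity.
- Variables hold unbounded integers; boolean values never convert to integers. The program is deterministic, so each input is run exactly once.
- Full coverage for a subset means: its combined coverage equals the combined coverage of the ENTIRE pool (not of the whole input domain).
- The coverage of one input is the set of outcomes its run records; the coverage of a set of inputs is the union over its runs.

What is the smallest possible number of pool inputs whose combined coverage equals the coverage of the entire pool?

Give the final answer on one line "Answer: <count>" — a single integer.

run #1 (p=2, t=12) runs B1->T, B3->T; records B1=T, B3=T
run #2 (p=7, t=5) runs B1->F, B2->F, B3->T; records B1=F, B2=F, B3=T
run #3 (p=14, t=8) runs B1->T, B3->T; records B1=T, B3=T
run #4 (p=15, t=7) runs B1->T, B3->T; records B1=T, B3=T
run #5 (p=15, t=4) runs B1->F, B2->T, B3->T; records B1=F, B2=T, B3=T
run #6 (p=13, t=6) runs B1->F, B2->F, B3->F, B4->F; records B1=F, B2=F, B3=F, B4=F
run #7 (p=14, t=14) runs B1->T, B3->T; records B1=T, B3=T
run #8 (p=7, t=11) runs B1->T, B3->T; records B1=T, B3=T
run #9 (p=3, t=6) runs B1->F, B2->F, B3->F, B4->F; records B1=F, B2=F, B3=F, B4=F
run #10 (p=5, t=9) runs B1->T, B3->F, B4->F; records B1=T, B3=F, B4=F
pool-wide coverage (7 outcomes): B1=T, B1=F, B2=T, B2=F, B3=T, B3=F, B4=F
every size-1 subset falls short of the 7 outcomes (best: 4/7)
every size-2 subset falls short of the 7 outcomes (best: 6/7)
at size 3, {1, 5, 6} reaches all 7 outcomes; every lexicographically earlier size-3 subset fails

Answer: 3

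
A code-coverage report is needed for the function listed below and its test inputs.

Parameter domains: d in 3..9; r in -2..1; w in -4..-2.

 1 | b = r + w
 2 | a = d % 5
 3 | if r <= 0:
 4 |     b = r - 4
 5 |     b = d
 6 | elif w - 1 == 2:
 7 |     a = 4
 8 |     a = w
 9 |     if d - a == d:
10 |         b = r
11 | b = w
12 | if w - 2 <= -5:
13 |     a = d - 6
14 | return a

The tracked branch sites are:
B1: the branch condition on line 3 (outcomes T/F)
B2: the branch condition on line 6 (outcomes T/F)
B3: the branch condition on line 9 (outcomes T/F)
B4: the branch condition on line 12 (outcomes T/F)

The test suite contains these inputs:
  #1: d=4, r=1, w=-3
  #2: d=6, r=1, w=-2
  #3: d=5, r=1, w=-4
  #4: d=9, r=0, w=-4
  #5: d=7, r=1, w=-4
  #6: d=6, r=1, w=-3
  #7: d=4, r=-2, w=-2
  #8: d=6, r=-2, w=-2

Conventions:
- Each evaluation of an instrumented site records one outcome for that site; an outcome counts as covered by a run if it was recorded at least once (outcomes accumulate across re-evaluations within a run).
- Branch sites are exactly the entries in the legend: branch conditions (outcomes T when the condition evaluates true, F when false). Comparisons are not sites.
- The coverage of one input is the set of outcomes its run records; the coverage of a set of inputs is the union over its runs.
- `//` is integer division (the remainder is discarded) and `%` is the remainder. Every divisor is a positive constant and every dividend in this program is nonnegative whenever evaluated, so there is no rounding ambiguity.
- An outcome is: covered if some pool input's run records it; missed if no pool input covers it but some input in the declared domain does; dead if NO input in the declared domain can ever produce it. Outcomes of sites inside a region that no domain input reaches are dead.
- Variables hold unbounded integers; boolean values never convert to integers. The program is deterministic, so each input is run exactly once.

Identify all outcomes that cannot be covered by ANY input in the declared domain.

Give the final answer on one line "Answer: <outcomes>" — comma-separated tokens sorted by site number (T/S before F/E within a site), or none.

running all 84 domain inputs and tallying outcomes:
  B2=T: unreachable across the whole domain -> dead
  B3=T: unreachable across the whole domain -> dead
  B3=F: unreachable across the whole domain -> dead
  reachable outcomes have witnesses, e.g. B1=T (e.g. d=3, r=-2, w=-4), B1=F (e.g. d=3, r=1, w=-4), B2=F (e.g. d=3, r=1, w=-4), B4=T (e.g. d=3, r=-2, w=-4)

Answer: B2=T, B3=T, B3=F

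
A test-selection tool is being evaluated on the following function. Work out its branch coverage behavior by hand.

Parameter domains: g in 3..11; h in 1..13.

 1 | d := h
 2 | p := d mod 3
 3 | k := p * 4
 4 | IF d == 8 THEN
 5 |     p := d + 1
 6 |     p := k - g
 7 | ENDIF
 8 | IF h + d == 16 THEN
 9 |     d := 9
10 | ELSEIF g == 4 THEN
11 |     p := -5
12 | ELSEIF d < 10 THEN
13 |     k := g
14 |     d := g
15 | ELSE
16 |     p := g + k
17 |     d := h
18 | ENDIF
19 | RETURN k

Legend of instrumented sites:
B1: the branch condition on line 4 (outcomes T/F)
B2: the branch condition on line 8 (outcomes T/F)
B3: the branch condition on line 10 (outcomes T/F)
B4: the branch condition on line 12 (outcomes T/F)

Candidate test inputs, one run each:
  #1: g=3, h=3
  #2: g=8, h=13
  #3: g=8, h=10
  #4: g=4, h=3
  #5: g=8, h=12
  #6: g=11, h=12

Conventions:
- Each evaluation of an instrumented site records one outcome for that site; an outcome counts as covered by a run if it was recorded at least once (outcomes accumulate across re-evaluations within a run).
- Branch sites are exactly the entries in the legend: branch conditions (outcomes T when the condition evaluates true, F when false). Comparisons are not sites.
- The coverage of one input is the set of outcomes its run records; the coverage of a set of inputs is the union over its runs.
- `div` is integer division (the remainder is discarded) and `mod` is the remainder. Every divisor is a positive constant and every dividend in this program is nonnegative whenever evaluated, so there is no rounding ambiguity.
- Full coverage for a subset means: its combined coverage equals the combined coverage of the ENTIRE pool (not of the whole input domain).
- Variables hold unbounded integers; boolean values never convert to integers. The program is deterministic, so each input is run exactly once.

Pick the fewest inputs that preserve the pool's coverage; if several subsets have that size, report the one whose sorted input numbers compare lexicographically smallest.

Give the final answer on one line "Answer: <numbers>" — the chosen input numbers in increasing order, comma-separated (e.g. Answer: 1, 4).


#1 (g=3, h=3) -> B1->F, B2->F, B3->F, B4->T; covered: B1=F, B2=F, B3=F, B4=T
#2 (g=8, h=13) -> B1->F, B2->F, B3->F, B4->F; covered: B1=F, B2=F, B3=F, B4=F
#3 (g=8, h=10) -> B1->F, B2->F, B3->F, B4->F; covered: B1=F, B2=F, B3=F, B4=F
#4 (g=4, h=3) -> B1->F, B2->F, B3->T; covered: B1=F, B2=F, B3=T
#5 (g=8, h=12) -> B1->F, B2->F, B3->F, B4->F; covered: B1=F, B2=F, B3=F, B4=F
#6 (g=11, h=12) -> B1->F, B2->F, B3->F, B4->F; covered: B1=F, B2=F, B3=F, B4=F
the full pool covers 6 outcomes: B1=F, B2=F, B3=T, B3=F, B4=T, B4=F
every size-1 subset falls short of the 6 outcomes (best: 4/6)
every size-2 subset falls short of the 6 outcomes (best: 5/6)
inputs {1, 2, 4} (size 3) cover everything; no size-3 subset with a lexicographically smaller index list covers all 6
Answer: 1, 2, 4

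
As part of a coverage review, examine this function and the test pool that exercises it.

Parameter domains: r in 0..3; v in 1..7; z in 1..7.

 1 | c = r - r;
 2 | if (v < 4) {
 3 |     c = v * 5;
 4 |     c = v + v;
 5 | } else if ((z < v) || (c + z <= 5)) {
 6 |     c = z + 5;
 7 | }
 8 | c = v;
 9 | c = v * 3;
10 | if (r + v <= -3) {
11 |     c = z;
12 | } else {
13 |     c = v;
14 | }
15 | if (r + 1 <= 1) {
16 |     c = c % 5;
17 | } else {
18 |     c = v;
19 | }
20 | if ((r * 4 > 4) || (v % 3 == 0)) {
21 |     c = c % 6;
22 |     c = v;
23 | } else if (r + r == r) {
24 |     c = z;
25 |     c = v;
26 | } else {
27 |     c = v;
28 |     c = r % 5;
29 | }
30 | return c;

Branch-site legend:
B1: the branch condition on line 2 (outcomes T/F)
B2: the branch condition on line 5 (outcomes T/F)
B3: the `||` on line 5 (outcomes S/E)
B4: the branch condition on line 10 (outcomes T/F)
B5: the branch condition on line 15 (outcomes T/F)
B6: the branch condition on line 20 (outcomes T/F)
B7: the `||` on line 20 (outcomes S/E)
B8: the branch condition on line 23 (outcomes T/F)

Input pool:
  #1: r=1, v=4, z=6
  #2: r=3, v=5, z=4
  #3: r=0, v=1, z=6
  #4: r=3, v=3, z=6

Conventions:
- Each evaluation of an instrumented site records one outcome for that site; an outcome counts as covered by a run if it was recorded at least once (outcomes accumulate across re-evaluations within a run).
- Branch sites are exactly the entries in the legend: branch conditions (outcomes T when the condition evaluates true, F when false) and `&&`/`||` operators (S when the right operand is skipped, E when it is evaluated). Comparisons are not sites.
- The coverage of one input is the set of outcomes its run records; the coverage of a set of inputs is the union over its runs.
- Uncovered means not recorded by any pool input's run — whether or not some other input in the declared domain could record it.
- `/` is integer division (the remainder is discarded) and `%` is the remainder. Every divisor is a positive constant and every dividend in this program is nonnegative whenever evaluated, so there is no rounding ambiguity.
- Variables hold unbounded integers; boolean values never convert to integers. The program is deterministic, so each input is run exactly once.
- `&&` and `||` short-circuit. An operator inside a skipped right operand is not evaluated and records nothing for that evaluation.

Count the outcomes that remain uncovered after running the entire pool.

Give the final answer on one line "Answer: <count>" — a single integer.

input #1 (r=1, v=4, z=6): events B1->F, B3->E, B2->F, B4->F, B5->F, B7->E, B6->F, B8->F; covers B1=F, B2=F, B3=E, B4=F, B5=F, B6=F, B7=E, B8=F
input #2 (r=3, v=5, z=4): events B1->F, B3->S, B2->T, B4->F, B5->F, B7->S, B6->T; covers B1=F, B2=T, B3=S, B4=F, B5=F, B6=T, B7=S
input #3 (r=0, v=1, z=6): events B1->T, B4->F, B5->T, B7->E, B6->F, B8->T; covers B1=T, B4=F, B5=T, B6=F, B7=E, B8=T
input #4 (r=3, v=3, z=6): events B1->T, B4->F, B5->F, B7->S, B6->T; covers B1=T, B4=F, B5=F, B6=T, B7=S
union over the pool: B1=T, B1=F, B2=T, B2=F, B3=S, B3=E, B4=F, B5=T, B5=F, B6=T, B6=F, B7=S, B7=E, B8=T, B8=F
uncovered (1 of 16): B4=T

Answer: 1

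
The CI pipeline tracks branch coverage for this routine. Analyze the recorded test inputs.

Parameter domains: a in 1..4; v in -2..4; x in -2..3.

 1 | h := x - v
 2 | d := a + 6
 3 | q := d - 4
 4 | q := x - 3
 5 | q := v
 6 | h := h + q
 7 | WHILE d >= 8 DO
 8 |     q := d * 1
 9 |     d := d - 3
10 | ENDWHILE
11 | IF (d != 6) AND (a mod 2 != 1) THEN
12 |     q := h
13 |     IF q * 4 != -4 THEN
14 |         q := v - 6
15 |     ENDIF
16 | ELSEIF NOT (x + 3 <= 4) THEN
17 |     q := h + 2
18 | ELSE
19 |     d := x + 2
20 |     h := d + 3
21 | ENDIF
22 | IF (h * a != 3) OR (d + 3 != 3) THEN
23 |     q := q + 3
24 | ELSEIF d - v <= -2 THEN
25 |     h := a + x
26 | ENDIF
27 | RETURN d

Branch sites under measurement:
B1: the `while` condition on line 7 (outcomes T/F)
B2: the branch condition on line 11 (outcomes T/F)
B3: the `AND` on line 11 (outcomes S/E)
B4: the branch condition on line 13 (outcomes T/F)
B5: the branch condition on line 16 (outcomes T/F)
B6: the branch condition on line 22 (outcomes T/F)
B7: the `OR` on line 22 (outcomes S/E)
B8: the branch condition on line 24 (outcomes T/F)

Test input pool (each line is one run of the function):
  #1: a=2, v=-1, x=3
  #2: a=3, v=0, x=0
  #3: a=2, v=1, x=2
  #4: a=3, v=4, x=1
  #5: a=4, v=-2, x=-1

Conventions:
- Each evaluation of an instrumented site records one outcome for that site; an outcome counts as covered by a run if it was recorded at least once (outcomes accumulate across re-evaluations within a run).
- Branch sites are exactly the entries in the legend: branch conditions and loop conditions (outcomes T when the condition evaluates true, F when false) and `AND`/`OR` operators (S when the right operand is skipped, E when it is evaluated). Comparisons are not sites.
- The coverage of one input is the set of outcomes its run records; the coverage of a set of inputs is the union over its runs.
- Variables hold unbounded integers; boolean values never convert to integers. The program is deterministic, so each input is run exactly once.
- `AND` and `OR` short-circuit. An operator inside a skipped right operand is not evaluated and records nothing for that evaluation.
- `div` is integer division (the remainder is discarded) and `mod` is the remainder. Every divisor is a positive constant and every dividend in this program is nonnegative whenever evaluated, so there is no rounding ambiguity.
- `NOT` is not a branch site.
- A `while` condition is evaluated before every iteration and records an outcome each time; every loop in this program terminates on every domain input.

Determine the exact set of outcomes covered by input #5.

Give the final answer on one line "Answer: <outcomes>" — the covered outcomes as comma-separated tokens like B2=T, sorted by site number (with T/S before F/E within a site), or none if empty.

Tracing the run of input #5 (a=4, v=-2, x=-1):
  B1->T, B1->F, B3->E, B2->T, B4->F, B7->S, B6->T
distinct outcomes covered: B1=T, B1=F, B2=T, B3=E, B4=F, B6=T, B7=S

Answer: B1=T, B1=F, B2=T, B3=E, B4=F, B6=T, B7=S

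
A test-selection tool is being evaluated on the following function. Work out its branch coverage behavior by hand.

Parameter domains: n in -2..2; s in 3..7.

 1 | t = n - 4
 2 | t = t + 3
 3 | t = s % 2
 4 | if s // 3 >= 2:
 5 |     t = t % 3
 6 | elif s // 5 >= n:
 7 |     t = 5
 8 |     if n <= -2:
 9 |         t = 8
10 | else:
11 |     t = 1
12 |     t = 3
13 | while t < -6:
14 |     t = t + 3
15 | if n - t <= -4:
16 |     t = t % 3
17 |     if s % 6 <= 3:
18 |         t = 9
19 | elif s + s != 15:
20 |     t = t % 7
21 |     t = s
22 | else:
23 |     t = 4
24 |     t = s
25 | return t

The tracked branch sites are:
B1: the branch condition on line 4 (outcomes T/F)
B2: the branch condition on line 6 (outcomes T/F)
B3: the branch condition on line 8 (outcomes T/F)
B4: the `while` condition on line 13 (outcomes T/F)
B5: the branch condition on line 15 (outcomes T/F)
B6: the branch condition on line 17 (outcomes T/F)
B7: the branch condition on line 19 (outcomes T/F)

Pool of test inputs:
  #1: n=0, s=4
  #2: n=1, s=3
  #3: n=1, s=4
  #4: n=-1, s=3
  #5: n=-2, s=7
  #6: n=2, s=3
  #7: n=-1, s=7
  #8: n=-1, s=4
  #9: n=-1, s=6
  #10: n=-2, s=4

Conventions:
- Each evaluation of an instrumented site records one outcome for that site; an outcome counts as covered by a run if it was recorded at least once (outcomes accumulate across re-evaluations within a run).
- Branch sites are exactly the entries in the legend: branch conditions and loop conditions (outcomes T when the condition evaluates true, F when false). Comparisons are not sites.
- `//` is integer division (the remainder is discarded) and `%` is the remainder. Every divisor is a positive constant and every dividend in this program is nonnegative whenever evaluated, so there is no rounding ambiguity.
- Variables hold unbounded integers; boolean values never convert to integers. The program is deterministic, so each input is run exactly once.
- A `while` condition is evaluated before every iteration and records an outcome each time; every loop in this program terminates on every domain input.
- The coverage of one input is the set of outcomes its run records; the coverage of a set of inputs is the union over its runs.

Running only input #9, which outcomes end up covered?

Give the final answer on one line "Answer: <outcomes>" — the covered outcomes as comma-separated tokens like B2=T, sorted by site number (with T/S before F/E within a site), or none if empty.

Running input #9 (n=-1, s=6), event by event:
  B1->T, B4->F, B5->F, B7->T
as a set, this run covers: B1=T, B4=F, B5=F, B7=T

Answer: B1=T, B4=F, B5=F, B7=T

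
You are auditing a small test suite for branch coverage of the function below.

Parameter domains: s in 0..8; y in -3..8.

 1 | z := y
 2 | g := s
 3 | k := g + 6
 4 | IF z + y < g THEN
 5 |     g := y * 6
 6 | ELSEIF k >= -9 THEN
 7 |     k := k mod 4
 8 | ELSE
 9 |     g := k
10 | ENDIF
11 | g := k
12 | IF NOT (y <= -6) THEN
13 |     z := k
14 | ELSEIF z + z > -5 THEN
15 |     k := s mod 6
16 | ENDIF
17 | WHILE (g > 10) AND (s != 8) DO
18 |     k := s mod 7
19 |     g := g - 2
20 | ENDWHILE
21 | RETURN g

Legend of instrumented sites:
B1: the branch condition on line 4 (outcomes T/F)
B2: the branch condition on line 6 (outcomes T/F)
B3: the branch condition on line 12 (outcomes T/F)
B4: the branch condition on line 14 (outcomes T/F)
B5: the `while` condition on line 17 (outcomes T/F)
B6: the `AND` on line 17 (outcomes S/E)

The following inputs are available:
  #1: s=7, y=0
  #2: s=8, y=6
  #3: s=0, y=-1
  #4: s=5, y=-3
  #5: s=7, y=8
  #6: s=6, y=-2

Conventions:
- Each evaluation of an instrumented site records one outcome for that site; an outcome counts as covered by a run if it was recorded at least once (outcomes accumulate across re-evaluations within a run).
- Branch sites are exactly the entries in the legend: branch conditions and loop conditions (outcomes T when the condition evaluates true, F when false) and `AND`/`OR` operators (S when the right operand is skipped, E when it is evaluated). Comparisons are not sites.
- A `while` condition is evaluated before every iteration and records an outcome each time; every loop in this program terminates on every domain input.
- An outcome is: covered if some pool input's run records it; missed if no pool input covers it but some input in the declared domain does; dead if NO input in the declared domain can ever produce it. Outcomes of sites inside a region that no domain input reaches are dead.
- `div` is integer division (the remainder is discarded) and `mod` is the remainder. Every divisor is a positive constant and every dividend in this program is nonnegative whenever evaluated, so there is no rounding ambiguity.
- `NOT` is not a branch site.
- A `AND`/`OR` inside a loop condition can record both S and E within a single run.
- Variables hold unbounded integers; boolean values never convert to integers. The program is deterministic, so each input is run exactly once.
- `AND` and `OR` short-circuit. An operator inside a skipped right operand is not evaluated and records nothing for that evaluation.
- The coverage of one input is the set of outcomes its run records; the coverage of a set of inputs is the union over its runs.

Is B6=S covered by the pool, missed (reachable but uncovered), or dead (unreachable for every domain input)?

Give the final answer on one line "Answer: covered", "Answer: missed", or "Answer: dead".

B6=S is recorded by pool input(s) 1, 2, 3, 4, 5, 6 -> covered

Answer: covered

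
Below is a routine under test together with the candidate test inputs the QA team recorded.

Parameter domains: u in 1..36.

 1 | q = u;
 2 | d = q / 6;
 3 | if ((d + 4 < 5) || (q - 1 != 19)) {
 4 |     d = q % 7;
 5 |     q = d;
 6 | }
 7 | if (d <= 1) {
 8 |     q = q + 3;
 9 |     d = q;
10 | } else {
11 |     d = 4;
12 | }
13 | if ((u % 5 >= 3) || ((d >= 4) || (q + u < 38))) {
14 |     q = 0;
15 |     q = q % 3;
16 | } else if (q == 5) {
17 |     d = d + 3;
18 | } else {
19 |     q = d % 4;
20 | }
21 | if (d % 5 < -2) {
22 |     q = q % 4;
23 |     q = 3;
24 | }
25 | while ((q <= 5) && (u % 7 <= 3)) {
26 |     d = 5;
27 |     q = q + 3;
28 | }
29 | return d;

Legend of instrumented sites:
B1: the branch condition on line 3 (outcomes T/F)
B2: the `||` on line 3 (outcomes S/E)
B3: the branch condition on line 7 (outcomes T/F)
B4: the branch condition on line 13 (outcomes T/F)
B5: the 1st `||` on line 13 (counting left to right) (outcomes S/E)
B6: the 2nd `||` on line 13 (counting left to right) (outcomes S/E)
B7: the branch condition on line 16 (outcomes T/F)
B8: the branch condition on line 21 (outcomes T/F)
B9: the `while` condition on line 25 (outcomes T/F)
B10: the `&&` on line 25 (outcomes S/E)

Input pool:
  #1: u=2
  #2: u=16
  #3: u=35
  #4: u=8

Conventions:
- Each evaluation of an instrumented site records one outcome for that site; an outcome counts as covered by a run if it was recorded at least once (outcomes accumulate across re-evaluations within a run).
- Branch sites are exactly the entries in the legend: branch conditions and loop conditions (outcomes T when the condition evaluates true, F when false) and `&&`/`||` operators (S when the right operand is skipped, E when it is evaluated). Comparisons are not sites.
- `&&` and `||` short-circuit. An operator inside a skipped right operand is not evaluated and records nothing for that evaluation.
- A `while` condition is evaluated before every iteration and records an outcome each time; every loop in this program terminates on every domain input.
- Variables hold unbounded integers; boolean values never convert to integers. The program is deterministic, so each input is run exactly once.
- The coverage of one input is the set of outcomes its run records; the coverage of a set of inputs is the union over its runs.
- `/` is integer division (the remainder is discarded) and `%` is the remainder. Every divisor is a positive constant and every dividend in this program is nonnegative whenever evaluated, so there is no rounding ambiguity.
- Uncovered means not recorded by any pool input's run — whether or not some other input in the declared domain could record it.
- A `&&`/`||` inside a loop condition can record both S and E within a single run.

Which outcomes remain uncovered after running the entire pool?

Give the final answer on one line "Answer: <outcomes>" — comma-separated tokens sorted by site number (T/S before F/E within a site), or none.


run #1 (u=2) runs B2->S, B1->T, B3->F, B5->E, B6->S, B4->T, B8->F, B10->E, B9->T, B10->E, B9->T, B10->S, B9->F; records B1=T, B2=S, B3=F, B4=T, B5=E, B6=S, B8=F, B9=T, B9=F, B10=S, B10=E
run #2 (u=16) runs B2->E, B1->T, B3->F, B5->E, B6->S, B4->T, B8->F, B10->E, B9->T, B10->E, B9->T, B10->S, B9->F; records B1=T, B2=E, B3=F, B4=T, B5=E, B6=S, B8=F, B9=T, B9=F, B10=S, B10=E
run #3 (u=35) runs B2->E, B1->T, B3->T, B5->E, B6->E, B4->F, B7->F, B8->F, B10->E, B9->T, B10->S, B9->F; records B1=T, B2=E, B3=T, B4=F, B5=E, B6=E, B7=F, B8=F, B9=T, B9=F, B10=S, B10=E
run #4 (u=8) runs B2->E, B1->T, B3->T, B5->S, B4->T, B8->F, B10->E, B9->T, B10->E, B9->T, B10->S, B9->F; records B1=T, B2=E, B3=T, B4=T, B5=S, B8=F, B9=T, B9=F, B10=S, B10=E
union over the pool: B1=T, B2=S, B2=E, B3=T, B3=F, B4=T, B4=F, B5=S, B5=E, B6=S, B6=E, B7=F, B8=F, B9=T, B9=F, B10=S, B10=E
uncovered (3 of 20): B1=F, B7=T, B8=T
Answer: B1=F, B7=T, B8=T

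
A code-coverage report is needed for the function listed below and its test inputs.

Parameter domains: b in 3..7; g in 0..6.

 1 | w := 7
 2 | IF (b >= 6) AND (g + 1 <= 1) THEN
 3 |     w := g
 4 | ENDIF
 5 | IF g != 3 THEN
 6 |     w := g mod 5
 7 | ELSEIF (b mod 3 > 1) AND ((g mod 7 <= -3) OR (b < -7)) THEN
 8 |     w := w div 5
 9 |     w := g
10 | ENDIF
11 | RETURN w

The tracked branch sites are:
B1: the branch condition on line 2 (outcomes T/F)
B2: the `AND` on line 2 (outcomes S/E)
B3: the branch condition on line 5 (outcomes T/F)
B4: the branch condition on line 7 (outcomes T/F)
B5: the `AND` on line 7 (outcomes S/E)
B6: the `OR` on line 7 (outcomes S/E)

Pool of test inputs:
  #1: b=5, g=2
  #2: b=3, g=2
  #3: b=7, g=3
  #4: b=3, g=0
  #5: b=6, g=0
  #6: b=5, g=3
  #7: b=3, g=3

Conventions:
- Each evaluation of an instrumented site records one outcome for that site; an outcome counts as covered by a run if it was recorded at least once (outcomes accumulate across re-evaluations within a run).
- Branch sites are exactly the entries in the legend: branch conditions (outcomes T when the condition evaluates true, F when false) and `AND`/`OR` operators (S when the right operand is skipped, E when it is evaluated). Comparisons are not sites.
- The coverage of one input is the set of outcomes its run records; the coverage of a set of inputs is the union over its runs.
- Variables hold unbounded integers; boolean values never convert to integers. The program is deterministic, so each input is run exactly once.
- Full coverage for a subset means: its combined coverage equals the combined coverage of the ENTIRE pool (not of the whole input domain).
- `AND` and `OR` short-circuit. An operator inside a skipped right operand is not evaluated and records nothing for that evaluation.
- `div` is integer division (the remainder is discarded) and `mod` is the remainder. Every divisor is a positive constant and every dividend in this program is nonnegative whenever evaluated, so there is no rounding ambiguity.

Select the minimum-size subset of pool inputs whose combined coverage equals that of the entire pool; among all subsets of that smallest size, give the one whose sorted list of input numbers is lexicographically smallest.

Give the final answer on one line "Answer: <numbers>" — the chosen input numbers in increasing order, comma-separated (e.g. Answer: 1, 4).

#1 (b=5, g=2) -> B2->S, B1->F, B3->T; covered: B1=F, B2=S, B3=T
#2 (b=3, g=2) -> B2->S, B1->F, B3->T; covered: B1=F, B2=S, B3=T
#3 (b=7, g=3) -> B2->E, B1->F, B3->F, B5->S, B4->F; covered: B1=F, B2=E, B3=F, B4=F, B5=S
#4 (b=3, g=0) -> B2->S, B1->F, B3->T; covered: B1=F, B2=S, B3=T
#5 (b=6, g=0) -> B2->E, B1->T, B3->T; covered: B1=T, B2=E, B3=T
#6 (b=5, g=3) -> B2->S, B1->F, B3->F, B5->E, B6->E, B4->F; covered: B1=F, B2=S, B3=F, B4=F, B5=E, B6=E
#7 (b=3, g=3) -> B2->S, B1->F, B3->F, B5->S, B4->F; covered: B1=F, B2=S, B3=F, B4=F, B5=S
pool-wide coverage (10 outcomes): B1=T, B1=F, B2=S, B2=E, B3=T, B3=F, B4=F, B5=S, B5=E, B6=E
no size-1 subset reaches all 10 outcomes (best union: 6/10)
no size-2 subset reaches all 10 outcomes (best union: 9/10)
at size 3, {3, 5, 6} reaches all 10 outcomes; every lexicographically earlier size-3 subset fails

Answer: 3, 5, 6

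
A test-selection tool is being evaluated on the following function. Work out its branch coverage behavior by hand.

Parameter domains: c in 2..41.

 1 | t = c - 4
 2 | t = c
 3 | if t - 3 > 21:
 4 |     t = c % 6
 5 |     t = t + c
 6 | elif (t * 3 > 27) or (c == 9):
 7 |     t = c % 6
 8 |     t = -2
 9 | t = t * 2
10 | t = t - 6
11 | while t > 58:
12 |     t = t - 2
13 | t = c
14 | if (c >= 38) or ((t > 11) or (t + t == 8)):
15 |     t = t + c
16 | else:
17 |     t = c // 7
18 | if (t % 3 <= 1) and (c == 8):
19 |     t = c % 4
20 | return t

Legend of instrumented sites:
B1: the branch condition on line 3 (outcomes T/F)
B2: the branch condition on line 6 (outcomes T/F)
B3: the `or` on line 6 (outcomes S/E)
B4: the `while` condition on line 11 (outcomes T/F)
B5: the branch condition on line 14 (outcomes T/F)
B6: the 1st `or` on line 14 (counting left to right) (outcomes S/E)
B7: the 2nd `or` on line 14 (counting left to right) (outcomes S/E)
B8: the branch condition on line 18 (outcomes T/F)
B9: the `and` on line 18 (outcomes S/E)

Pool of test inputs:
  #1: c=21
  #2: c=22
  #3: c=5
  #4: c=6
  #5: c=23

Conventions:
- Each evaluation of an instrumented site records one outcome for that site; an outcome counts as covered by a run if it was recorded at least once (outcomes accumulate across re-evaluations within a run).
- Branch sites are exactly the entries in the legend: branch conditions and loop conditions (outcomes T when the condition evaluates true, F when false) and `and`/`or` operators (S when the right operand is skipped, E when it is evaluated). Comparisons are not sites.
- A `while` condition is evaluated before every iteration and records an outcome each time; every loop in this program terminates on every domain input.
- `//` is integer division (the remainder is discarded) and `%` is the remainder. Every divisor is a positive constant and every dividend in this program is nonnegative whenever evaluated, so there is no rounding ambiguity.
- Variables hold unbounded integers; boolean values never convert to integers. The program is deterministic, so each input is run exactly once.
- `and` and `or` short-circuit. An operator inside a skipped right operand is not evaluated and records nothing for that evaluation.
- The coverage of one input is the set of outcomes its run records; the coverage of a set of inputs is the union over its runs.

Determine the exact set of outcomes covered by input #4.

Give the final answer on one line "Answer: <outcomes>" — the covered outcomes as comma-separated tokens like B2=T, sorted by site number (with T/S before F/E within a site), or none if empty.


Tracing the run of input #4 (c=6):
  B1->F, B3->E, B2->F, B4->F, B6->E, B7->E, B5->F, B9->E, B8->F
distinct outcomes covered: B1=F, B2=F, B3=E, B4=F, B5=F, B6=E, B7=E, B8=F, B9=E
Answer: B1=F, B2=F, B3=E, B4=F, B5=F, B6=E, B7=E, B8=F, B9=E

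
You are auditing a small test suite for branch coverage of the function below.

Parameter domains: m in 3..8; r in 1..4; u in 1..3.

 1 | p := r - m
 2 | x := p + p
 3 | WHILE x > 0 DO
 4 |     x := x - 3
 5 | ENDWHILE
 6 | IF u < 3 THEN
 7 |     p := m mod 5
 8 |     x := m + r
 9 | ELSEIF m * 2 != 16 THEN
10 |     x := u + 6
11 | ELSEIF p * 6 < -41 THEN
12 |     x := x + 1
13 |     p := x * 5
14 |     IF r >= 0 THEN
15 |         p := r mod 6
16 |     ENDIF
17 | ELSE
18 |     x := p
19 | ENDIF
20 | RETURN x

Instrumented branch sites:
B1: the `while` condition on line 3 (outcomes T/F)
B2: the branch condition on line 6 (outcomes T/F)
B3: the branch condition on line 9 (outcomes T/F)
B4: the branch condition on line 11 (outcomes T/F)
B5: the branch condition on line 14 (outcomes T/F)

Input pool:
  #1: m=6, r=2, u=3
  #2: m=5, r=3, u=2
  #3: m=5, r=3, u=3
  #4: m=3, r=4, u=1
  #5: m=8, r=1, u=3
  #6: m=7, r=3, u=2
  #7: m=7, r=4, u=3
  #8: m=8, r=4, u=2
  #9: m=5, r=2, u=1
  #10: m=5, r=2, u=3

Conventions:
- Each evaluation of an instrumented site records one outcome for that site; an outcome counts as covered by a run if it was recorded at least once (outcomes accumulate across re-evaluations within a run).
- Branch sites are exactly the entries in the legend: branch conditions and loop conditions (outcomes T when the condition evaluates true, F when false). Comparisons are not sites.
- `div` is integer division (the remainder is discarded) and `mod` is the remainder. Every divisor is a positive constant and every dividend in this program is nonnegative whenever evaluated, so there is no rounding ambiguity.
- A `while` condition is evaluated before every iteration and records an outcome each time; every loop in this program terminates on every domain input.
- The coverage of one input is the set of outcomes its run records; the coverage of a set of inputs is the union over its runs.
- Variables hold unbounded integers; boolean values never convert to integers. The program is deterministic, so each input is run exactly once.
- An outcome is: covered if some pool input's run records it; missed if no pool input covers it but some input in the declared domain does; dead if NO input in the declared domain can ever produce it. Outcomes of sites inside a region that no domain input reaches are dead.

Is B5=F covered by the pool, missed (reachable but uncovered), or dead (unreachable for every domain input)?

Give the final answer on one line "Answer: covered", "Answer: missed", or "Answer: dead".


no pool input records B5=F
checking all 72 inputs in the declared domain: B5=F is never recorded -> dead
Answer: dead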